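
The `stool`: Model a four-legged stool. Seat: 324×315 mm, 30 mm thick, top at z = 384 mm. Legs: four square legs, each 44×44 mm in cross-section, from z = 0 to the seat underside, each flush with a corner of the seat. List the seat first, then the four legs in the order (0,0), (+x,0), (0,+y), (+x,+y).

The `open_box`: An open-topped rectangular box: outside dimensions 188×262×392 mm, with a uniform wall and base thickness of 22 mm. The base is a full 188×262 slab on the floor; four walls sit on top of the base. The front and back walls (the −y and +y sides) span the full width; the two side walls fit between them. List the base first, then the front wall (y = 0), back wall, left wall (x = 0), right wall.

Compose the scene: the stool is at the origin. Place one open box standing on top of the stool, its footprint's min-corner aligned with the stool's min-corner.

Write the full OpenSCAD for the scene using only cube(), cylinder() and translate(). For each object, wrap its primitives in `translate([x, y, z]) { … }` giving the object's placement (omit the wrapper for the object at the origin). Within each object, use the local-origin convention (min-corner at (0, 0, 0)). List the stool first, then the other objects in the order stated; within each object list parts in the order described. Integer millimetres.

translate([0, 0, 354]) cube([324, 315, 30]);
cube([44, 44, 354]);
translate([280, 0, 0]) cube([44, 44, 354]);
translate([0, 271, 0]) cube([44, 44, 354]);
translate([280, 271, 0]) cube([44, 44, 354]);
translate([0, 0, 384]) {
  cube([188, 262, 22]);
  translate([0, 0, 22]) cube([188, 22, 370]);
  translate([0, 240, 22]) cube([188, 22, 370]);
  translate([0, 22, 22]) cube([22, 218, 370]);
  translate([166, 22, 22]) cube([22, 218, 370]);
}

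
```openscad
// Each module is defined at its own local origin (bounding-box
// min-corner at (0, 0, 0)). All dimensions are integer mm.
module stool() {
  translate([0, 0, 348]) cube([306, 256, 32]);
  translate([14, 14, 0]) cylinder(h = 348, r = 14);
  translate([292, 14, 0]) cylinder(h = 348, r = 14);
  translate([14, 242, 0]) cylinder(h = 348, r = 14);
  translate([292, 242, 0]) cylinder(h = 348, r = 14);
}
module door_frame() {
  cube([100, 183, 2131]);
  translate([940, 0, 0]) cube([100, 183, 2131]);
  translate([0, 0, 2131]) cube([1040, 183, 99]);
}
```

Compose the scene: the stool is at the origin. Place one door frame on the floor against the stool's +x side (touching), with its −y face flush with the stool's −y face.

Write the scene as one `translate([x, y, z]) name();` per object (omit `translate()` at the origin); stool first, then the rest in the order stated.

stool();
translate([306, 0, 0]) door_frame();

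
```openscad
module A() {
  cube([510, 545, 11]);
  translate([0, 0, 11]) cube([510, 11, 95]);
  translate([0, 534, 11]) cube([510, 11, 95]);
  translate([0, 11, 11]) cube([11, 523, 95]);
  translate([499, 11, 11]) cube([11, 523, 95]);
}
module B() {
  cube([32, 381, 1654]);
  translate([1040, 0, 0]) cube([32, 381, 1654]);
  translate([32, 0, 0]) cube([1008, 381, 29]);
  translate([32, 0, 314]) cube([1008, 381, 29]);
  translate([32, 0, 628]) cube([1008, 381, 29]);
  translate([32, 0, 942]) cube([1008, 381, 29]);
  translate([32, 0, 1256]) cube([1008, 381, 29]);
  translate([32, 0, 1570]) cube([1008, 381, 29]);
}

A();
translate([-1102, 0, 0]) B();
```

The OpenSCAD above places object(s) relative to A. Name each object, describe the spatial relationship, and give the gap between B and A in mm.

The bookshelf's nearest face is 30 mm from the open box's −x face.

A is an open box. B is a bookshelf. The bookshelf is on the floor beside the open box on its −x side. The gap between the bookshelf and the open box is 30 mm.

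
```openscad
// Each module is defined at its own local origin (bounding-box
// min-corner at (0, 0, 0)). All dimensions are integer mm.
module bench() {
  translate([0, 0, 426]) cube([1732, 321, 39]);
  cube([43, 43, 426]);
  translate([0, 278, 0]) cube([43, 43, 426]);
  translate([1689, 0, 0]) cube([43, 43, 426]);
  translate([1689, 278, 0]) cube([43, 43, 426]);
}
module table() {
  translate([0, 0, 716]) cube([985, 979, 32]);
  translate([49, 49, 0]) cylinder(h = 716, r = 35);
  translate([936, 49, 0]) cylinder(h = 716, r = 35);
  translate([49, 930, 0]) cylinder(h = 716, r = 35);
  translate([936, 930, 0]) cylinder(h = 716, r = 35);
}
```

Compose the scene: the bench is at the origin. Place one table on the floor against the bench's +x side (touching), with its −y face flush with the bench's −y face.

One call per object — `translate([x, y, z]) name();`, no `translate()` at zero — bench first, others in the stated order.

bench();
translate([1732, 0, 0]) table();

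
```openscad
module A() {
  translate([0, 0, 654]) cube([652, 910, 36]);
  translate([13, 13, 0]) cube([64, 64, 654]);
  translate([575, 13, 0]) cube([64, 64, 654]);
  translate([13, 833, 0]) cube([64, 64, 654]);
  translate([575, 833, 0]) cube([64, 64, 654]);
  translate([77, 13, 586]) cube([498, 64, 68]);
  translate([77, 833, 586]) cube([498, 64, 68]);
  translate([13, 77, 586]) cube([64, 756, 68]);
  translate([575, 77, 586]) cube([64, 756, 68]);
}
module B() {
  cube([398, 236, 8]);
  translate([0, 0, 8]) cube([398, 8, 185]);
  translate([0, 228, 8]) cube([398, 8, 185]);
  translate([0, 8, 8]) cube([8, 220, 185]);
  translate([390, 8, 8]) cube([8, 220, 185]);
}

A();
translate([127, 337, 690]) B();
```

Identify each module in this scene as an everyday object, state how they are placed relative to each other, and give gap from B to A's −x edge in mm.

The open box's min-x is at 127; the table's min-x is 0; gap = 127 mm.

A is a table. B is an open box. The open box is on top of the table, centred. The gap from the open box to the table's −x edge is 127 mm.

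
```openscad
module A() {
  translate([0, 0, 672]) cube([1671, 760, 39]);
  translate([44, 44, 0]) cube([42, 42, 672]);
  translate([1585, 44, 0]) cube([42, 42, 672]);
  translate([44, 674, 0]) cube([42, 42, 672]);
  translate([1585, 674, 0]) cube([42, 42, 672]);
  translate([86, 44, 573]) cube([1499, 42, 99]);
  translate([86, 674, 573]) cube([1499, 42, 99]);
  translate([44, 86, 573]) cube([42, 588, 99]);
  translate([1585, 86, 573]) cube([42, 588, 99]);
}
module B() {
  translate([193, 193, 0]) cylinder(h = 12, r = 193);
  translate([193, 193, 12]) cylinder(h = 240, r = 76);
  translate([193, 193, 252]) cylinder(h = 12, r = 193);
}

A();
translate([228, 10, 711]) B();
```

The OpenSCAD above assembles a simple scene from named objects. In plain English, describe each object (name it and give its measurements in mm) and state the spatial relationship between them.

A is a table with a 1671×760 mm rectangular top, 39 mm thick, top surface at z = 711 mm, supported by four 42×42 mm square legs, each inset 44 mm from the nearest pair of top edges, running from the floor. Four apron rails, 42 mm thick and 99 mm tall, run between adjacent legs with their top edges flush with the underside of the top and their outer faces flush with the legs' outer faces.

B is a spool: two coaxial disc flanges of radius 193 mm and thickness 12 mm, joined by a core cylinder of radius 76 mm and height 240 mm. The lower flange rests on z = 0 and the three cylinders share a vertical axis.

The spool is on top of the table.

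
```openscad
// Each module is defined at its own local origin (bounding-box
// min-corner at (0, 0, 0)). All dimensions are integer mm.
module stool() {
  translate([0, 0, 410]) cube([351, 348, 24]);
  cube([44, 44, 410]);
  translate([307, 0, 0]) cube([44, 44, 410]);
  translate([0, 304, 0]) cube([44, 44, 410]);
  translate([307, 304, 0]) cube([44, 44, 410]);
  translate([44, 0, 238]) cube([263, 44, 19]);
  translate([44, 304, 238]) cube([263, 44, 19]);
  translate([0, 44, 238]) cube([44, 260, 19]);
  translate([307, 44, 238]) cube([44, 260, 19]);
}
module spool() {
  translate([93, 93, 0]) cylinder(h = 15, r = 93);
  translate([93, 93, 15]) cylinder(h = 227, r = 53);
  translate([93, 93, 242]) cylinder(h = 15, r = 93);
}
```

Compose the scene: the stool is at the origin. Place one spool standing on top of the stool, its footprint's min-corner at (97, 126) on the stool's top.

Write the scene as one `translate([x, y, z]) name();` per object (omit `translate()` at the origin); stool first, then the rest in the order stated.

stool();
translate([97, 126, 434]) spool();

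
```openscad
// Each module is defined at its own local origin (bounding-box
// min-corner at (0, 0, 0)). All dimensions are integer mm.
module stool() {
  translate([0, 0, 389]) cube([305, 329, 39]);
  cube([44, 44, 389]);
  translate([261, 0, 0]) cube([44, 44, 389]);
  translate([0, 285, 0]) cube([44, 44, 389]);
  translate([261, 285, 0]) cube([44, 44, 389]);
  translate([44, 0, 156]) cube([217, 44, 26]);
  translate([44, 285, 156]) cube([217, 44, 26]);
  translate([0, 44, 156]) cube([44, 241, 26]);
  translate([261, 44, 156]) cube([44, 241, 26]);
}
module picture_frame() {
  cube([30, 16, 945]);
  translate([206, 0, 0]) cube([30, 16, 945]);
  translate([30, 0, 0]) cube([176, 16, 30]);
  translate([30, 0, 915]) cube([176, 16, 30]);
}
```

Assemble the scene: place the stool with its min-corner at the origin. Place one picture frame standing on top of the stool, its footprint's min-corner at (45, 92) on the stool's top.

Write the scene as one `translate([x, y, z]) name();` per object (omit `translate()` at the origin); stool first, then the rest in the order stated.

stool();
translate([45, 92, 428]) picture_frame();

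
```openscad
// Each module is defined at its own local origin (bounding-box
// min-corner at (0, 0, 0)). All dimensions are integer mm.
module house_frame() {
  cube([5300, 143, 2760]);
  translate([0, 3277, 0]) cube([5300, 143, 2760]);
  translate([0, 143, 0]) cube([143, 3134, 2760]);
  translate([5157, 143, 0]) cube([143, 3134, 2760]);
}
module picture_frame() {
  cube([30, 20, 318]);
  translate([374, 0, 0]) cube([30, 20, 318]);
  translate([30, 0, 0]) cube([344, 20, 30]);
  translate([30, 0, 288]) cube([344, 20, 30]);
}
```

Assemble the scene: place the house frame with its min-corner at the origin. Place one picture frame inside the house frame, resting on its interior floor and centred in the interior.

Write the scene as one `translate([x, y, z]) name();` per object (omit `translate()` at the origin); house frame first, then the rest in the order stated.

house_frame();
translate([2448, 1700, 0]) picture_frame();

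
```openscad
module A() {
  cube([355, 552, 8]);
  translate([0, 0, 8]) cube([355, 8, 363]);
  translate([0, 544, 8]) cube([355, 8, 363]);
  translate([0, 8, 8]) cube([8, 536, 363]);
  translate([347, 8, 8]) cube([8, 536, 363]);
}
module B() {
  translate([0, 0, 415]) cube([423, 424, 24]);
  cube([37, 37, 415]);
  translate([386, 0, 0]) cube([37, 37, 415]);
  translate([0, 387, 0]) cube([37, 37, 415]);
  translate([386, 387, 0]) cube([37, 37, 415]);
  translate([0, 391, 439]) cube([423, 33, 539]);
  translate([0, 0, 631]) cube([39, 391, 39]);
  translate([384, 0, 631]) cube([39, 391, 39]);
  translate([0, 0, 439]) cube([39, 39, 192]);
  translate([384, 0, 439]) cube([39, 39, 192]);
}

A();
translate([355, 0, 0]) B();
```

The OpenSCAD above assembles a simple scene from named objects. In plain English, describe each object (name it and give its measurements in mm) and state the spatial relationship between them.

A is an open-topped rectangular box: outside dimensions 355×552×371 mm, with a uniform wall and base thickness of 8 mm. The base is a full 355×552 slab on the floor; four walls sit on top of the base. The front and back walls (the −y and +y sides) span the full width; the two side walls fit between them.

B is a chair. The seat is a 423×424×24 mm slab with its top at z = 439 mm, on four 37×37 mm corner legs (flush with the seat edges, standing on z = 0). A flat backrest 33 mm thick, 539 mm tall, spans the full seat width and rises from the seat top along its +y edge, rear face flush with the rear of the seat. Two armrests of 39×39 mm section run along each side from the seat's front edge to the front of the backrest, top faces 231 mm above the seat top and outer faces flush with the seat's x-edges; a 39×39 mm post under the front of each armrest stands on the seat at the front corner.

The chair is against the open box's +x side, with their −y faces flush.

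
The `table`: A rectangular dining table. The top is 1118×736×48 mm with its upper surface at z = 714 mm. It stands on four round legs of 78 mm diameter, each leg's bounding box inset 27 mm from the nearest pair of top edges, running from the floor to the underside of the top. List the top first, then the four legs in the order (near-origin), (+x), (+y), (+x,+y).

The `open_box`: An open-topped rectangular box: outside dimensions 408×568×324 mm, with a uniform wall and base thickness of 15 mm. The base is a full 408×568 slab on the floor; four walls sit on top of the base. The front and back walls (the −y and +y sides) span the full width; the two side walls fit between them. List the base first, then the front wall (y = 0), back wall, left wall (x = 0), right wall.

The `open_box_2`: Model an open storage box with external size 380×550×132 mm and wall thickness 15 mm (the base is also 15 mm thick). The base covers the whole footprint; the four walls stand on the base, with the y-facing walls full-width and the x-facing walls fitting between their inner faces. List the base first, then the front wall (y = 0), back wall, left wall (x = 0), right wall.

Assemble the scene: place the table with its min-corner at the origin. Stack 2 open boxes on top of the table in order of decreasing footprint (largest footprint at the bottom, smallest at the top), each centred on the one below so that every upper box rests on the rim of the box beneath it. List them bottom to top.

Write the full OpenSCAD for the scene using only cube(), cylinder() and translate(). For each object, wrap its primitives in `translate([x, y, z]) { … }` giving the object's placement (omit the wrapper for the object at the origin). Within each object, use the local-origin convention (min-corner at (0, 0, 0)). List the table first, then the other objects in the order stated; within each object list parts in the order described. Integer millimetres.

translate([0, 0, 666]) cube([1118, 736, 48]);
translate([66, 66, 0]) cylinder(h = 666, r = 39);
translate([1052, 66, 0]) cylinder(h = 666, r = 39);
translate([66, 670, 0]) cylinder(h = 666, r = 39);
translate([1052, 670, 0]) cylinder(h = 666, r = 39);
translate([355, 84, 714]) {
  cube([408, 568, 15]);
  translate([0, 0, 15]) cube([408, 15, 309]);
  translate([0, 553, 15]) cube([408, 15, 309]);
  translate([0, 15, 15]) cube([15, 538, 309]);
  translate([393, 15, 15]) cube([15, 538, 309]);
}
translate([369, 93, 1038]) {
  cube([380, 550, 15]);
  translate([0, 0, 15]) cube([380, 15, 117]);
  translate([0, 535, 15]) cube([380, 15, 117]);
  translate([0, 15, 15]) cube([15, 520, 117]);
  translate([365, 15, 15]) cube([15, 520, 117]);
}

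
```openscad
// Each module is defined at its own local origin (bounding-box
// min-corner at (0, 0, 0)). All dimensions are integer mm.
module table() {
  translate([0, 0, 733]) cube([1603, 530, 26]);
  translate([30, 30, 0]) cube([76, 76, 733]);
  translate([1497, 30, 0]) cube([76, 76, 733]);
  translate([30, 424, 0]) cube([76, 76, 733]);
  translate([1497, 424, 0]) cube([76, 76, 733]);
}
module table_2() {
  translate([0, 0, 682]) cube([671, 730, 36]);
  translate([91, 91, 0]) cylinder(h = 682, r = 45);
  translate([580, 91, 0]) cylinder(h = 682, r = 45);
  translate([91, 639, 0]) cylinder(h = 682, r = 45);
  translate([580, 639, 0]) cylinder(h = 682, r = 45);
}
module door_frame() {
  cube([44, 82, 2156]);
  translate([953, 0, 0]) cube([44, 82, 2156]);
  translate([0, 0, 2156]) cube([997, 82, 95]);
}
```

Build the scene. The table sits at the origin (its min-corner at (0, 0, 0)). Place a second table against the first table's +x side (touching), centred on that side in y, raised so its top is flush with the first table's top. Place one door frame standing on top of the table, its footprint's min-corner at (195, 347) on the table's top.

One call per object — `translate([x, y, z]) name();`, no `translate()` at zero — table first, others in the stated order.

table();
translate([1603, -100, 41]) table_2();
translate([195, 347, 759]) door_frame();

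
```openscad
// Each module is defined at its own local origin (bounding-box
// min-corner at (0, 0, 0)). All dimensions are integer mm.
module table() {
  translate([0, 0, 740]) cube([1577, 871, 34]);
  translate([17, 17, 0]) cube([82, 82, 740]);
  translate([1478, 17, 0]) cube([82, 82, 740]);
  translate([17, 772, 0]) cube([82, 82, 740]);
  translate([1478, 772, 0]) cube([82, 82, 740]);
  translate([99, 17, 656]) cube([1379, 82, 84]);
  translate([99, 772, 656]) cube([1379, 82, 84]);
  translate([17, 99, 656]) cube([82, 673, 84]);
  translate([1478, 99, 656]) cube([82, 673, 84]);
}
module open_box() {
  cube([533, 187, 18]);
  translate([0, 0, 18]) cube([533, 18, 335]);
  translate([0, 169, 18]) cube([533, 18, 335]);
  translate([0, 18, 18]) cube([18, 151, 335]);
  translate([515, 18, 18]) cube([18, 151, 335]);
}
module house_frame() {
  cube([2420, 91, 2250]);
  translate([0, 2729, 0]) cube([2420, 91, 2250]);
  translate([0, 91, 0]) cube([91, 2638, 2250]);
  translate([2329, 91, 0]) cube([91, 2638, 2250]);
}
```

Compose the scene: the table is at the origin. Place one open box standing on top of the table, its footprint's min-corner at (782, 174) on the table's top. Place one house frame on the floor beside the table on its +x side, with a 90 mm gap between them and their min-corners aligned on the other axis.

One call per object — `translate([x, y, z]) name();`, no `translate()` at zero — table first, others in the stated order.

table();
translate([782, 174, 774]) open_box();
translate([1667, 0, 0]) house_frame();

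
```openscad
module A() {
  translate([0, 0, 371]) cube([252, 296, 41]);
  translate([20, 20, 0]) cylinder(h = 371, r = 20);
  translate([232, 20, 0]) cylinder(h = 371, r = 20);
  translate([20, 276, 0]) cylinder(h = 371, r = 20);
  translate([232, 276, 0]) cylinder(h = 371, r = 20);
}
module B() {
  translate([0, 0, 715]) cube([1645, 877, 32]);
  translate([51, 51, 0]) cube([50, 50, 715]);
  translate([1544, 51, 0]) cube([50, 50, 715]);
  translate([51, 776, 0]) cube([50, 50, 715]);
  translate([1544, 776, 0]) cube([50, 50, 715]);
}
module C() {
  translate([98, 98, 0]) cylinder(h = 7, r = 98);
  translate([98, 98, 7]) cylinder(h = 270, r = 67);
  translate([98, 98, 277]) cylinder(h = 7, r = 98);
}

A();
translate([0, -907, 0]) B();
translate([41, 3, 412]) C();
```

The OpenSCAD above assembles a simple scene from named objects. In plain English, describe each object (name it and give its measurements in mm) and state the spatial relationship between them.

A is a simple wooden stool: a rectangular seat 252 mm (x) by 296 mm (y), 41 mm thick, top face at z = 412 mm, on four round legs, each 40 mm in diameter. The legs rest on z = 0, each leg's axis is inset half a diameter from the nearest pair of seat edges (so the leg's bounding box is flush with the corner).

B is a rectangular dining table. The top is 1645×877×32 mm with its upper surface at z = 747 mm. It stands on four 50×50 mm square legs, each inset 51 mm from the nearest pair of top edges, running from the floor to the underside of the top.

C is a spool: two coaxial disc flanges of radius 98 mm and thickness 7 mm, joined by a core cylinder of radius 67 mm and height 270 mm. The lower flange rests on z = 0 and the three cylinders share a vertical axis.

The table is on the floor beside the stool on its −y side. The spool is on top of the stool.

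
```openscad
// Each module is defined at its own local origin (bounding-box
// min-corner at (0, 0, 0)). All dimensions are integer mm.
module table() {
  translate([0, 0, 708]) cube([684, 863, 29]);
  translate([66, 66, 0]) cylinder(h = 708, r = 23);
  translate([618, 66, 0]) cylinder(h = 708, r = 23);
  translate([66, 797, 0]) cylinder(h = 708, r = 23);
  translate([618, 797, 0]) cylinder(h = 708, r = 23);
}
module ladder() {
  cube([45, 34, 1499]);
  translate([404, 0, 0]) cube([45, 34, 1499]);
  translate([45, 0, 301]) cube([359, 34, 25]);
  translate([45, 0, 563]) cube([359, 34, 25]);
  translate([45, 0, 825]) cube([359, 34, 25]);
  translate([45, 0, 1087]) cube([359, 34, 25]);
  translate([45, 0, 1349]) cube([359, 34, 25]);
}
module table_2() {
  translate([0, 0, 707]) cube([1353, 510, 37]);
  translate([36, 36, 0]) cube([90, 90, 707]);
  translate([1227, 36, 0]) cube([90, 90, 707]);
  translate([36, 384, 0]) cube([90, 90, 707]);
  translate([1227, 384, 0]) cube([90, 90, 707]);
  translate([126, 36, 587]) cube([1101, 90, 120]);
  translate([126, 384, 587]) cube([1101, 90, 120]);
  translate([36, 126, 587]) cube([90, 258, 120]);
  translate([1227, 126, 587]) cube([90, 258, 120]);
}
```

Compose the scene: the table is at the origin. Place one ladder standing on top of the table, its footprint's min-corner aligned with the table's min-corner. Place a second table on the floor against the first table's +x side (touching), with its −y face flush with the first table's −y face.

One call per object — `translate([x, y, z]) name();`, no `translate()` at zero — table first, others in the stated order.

table();
translate([0, 0, 737]) ladder();
translate([684, 0, 0]) table_2();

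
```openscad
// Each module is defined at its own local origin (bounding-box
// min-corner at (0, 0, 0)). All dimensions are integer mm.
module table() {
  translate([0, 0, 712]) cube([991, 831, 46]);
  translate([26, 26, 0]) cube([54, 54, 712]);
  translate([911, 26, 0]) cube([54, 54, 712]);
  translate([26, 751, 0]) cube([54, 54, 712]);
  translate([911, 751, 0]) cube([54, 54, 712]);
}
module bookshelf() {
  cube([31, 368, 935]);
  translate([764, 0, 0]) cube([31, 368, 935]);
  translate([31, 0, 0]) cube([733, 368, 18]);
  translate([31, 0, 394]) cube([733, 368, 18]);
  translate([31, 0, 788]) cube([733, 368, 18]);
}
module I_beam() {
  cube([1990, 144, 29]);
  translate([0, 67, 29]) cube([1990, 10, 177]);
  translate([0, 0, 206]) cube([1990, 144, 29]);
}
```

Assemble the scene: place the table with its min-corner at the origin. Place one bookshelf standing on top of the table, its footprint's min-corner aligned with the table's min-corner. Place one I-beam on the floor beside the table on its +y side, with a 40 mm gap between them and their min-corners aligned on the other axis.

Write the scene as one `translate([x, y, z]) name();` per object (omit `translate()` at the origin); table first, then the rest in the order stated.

table();
translate([0, 0, 758]) bookshelf();
translate([0, 871, 0]) I_beam();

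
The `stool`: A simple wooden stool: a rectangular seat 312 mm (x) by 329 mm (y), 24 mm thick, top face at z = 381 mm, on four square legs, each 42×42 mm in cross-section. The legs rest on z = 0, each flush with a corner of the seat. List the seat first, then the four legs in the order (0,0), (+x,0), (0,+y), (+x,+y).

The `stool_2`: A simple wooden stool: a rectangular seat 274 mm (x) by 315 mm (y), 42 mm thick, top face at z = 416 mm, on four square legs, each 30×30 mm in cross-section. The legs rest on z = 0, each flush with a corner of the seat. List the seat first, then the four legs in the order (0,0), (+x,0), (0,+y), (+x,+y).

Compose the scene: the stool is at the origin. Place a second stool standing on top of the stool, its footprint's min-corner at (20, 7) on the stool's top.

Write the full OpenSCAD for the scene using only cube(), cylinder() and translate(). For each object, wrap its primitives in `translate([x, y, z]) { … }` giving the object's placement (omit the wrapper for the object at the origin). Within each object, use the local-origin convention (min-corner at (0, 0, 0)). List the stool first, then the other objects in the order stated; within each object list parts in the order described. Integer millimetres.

translate([0, 0, 357]) cube([312, 329, 24]);
cube([42, 42, 357]);
translate([270, 0, 0]) cube([42, 42, 357]);
translate([0, 287, 0]) cube([42, 42, 357]);
translate([270, 287, 0]) cube([42, 42, 357]);
translate([20, 7, 381]) {
  translate([0, 0, 374]) cube([274, 315, 42]);
  cube([30, 30, 374]);
  translate([244, 0, 0]) cube([30, 30, 374]);
  translate([0, 285, 0]) cube([30, 30, 374]);
  translate([244, 285, 0]) cube([30, 30, 374]);
}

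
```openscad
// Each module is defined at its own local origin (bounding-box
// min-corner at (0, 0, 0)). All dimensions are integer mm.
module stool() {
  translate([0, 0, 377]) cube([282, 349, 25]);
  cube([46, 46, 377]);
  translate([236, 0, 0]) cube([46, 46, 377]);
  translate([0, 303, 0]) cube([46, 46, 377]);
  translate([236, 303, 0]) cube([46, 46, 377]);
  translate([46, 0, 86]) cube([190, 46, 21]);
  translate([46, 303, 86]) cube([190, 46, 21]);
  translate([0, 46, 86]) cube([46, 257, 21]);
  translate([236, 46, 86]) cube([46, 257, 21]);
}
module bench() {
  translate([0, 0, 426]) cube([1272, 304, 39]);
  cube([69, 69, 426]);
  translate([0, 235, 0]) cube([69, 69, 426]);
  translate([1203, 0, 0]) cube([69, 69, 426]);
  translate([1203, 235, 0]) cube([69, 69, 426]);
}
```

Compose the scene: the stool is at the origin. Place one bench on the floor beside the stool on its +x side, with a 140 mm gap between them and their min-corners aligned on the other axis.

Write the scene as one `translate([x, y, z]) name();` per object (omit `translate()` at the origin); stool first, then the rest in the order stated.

stool();
translate([422, 0, 0]) bench();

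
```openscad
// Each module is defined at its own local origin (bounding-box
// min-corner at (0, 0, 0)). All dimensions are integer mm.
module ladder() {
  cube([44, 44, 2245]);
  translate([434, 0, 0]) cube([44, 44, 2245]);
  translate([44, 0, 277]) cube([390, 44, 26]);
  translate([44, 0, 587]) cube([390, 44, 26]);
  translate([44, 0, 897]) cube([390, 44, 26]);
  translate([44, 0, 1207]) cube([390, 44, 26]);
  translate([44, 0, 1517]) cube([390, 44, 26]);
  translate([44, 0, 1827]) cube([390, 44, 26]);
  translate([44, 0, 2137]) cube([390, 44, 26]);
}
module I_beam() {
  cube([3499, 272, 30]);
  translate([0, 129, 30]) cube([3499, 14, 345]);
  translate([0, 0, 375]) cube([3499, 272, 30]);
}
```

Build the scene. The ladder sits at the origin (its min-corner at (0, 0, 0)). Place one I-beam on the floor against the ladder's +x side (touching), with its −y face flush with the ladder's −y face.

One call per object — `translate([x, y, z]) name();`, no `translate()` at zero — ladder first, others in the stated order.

ladder();
translate([478, 0, 0]) I_beam();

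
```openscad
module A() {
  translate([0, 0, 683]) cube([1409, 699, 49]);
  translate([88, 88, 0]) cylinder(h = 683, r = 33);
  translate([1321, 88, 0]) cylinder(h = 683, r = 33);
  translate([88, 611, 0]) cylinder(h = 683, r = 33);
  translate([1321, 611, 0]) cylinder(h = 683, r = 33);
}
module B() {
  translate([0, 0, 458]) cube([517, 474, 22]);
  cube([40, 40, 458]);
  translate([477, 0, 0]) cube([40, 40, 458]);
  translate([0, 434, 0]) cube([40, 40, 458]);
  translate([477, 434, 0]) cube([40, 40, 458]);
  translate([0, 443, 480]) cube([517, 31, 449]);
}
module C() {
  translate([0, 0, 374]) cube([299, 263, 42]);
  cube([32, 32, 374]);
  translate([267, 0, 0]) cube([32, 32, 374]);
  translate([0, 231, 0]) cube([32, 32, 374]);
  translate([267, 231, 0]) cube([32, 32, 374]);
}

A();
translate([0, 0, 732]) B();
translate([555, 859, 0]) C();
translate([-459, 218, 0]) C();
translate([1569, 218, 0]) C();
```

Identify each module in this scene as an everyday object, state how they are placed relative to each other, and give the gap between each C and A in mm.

Each stool's nearest face is 160 mm from the table's bounding box.

A is a table. B is a chair. C is a stool. The chair is on top of the table. Three stools sit around the table at the +y, −x, +x sides. The gap between each stool and the table is 160 mm.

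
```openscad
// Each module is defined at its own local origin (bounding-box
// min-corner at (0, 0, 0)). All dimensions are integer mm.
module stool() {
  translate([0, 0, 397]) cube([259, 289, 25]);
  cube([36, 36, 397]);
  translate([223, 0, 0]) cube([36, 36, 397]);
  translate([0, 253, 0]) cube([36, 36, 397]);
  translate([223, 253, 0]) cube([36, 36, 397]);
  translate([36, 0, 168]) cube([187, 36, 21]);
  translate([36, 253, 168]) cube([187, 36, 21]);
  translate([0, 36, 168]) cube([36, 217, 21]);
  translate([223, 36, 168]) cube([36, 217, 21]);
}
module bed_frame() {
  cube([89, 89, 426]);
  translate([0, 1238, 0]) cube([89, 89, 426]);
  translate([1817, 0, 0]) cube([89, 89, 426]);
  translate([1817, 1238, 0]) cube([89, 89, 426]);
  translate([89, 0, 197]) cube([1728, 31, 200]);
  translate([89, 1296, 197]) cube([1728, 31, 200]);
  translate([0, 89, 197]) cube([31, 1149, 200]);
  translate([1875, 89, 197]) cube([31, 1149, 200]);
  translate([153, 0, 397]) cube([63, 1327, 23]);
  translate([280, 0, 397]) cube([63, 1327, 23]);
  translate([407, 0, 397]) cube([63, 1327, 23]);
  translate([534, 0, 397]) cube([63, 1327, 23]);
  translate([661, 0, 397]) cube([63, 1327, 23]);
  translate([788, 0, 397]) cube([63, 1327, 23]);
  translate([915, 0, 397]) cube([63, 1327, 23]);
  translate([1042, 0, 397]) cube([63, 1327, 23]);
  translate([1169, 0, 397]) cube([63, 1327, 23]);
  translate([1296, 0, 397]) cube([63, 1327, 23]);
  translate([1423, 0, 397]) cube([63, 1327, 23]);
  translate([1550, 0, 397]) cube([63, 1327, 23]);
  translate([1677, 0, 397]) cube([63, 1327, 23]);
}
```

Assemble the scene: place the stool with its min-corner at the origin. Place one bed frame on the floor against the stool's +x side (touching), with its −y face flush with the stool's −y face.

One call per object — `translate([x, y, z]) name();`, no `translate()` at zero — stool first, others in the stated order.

stool();
translate([259, 0, 0]) bed_frame();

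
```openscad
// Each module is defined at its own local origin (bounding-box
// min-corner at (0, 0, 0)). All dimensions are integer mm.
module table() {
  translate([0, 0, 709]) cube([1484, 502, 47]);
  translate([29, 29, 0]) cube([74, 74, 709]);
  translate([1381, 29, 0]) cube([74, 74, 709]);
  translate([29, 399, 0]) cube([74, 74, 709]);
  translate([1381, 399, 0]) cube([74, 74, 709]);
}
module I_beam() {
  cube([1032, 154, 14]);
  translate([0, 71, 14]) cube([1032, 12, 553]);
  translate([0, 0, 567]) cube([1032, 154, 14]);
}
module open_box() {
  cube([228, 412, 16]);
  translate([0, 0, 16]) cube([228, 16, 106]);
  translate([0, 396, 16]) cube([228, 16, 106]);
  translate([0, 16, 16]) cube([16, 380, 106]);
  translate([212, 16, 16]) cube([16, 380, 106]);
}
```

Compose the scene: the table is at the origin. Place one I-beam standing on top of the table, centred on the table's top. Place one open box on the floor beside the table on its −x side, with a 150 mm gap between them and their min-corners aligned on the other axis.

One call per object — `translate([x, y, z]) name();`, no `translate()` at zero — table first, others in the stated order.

table();
translate([226, 174, 756]) I_beam();
translate([-378, 0, 0]) open_box();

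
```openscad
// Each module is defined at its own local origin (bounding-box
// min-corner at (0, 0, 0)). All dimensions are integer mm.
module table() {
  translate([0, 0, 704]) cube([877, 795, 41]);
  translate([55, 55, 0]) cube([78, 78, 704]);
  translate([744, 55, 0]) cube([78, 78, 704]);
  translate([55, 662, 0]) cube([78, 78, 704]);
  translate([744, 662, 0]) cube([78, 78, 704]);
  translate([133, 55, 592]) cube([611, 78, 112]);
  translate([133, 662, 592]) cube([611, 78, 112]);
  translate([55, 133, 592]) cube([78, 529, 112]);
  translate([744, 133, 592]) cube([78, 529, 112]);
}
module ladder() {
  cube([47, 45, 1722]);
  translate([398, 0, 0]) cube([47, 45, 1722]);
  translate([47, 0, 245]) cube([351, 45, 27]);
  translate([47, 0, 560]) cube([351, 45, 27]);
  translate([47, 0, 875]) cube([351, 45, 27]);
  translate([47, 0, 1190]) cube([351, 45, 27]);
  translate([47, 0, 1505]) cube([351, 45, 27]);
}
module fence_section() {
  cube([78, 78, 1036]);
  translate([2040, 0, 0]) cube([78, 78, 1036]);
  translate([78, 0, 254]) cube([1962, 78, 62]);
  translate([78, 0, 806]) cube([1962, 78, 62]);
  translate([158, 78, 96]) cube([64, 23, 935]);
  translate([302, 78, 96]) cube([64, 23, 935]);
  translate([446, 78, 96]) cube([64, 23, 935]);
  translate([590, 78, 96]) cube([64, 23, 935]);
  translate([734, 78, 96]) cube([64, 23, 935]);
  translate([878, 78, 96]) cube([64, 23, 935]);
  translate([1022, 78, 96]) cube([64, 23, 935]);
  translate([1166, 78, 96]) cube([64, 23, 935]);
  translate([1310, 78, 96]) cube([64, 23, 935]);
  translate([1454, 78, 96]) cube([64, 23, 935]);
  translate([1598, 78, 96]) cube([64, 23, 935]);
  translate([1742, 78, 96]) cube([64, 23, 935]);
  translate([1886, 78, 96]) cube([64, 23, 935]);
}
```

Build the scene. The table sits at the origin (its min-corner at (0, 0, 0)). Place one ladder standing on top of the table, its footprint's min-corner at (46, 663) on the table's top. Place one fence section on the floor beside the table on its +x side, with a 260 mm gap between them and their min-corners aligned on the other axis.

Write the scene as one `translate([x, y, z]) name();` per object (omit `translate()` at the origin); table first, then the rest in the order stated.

table();
translate([46, 663, 745]) ladder();
translate([1137, 0, 0]) fence_section();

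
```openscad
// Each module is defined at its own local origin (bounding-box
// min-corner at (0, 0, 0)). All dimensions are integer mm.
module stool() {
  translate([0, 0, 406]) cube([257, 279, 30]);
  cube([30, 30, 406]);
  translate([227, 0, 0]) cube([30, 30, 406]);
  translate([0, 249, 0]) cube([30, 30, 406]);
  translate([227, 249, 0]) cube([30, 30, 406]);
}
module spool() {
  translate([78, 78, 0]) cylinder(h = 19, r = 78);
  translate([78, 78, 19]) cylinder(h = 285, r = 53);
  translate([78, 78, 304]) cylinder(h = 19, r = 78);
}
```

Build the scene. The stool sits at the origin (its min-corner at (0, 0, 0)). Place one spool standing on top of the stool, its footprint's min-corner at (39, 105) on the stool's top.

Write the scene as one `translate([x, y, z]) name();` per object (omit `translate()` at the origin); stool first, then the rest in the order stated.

stool();
translate([39, 105, 436]) spool();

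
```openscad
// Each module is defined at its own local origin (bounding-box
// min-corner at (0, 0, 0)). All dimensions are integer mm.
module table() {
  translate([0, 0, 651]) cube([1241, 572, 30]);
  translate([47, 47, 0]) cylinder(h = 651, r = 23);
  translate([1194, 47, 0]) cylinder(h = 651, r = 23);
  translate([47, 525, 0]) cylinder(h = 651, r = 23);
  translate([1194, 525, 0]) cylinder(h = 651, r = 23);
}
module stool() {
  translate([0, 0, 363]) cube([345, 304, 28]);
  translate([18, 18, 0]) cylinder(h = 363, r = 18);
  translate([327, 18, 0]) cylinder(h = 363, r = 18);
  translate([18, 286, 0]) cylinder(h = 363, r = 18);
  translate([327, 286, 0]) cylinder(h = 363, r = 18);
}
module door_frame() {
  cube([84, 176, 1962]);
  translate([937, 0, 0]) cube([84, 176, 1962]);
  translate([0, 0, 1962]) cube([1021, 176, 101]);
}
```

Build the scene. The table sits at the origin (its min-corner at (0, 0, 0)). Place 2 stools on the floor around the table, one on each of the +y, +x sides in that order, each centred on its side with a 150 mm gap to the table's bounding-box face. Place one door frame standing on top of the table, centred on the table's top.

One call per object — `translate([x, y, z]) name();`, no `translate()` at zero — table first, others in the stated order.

table();
translate([448, 722, 0]) stool();
translate([1391, 134, 0]) stool();
translate([110, 198, 681]) door_frame();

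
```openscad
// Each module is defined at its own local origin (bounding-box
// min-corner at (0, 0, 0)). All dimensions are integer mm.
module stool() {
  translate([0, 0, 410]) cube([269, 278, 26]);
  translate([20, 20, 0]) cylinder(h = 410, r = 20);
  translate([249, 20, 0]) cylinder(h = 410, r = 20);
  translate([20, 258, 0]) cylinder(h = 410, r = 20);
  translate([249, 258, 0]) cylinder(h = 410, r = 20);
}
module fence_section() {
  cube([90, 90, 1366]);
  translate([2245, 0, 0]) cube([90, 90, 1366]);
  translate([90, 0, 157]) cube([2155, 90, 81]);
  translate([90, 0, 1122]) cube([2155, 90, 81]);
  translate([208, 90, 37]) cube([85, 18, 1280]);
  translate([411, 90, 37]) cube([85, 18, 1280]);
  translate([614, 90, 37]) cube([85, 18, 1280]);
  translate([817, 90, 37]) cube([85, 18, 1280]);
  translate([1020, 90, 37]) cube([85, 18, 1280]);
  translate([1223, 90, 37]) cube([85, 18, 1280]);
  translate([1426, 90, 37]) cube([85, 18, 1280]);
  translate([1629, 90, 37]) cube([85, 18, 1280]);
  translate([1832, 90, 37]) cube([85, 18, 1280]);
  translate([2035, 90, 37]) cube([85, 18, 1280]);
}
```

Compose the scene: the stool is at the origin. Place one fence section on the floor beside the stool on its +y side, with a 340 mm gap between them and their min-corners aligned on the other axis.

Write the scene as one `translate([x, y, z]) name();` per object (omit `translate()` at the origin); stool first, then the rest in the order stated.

stool();
translate([0, 618, 0]) fence_section();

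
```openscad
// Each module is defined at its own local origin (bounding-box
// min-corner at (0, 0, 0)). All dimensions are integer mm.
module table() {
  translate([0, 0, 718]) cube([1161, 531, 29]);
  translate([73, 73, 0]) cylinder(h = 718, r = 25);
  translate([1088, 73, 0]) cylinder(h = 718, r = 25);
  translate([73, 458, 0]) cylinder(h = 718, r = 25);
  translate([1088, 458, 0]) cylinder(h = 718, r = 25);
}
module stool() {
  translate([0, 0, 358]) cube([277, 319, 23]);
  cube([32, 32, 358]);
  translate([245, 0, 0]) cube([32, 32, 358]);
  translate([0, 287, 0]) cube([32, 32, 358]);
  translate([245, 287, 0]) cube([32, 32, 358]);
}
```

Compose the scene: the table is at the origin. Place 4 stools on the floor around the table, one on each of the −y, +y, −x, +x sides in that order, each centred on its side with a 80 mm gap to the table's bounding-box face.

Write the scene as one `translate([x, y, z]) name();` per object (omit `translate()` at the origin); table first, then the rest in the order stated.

table();
translate([442, -399, 0]) stool();
translate([442, 611, 0]) stool();
translate([-357, 106, 0]) stool();
translate([1241, 106, 0]) stool();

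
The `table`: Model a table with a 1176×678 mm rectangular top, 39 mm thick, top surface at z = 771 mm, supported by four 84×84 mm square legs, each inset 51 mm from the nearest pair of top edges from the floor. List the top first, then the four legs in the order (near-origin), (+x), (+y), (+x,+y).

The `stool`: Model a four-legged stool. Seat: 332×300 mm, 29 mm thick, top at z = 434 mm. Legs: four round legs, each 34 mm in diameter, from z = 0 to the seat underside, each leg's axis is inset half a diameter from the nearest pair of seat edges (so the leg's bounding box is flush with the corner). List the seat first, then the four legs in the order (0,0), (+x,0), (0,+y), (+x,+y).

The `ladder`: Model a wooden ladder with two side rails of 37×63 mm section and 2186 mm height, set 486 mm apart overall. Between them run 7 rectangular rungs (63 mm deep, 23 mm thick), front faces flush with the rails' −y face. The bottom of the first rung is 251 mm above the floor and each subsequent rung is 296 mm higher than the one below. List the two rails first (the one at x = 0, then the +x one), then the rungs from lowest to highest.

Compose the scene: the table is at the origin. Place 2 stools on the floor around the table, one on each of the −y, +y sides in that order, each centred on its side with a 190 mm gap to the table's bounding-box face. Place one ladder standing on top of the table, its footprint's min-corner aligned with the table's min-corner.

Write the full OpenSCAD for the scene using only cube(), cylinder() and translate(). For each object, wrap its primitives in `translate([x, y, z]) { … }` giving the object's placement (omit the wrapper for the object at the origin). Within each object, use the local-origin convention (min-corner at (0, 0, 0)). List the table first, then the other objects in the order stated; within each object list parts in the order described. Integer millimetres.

translate([0, 0, 732]) cube([1176, 678, 39]);
translate([51, 51, 0]) cube([84, 84, 732]);
translate([1041, 51, 0]) cube([84, 84, 732]);
translate([51, 543, 0]) cube([84, 84, 732]);
translate([1041, 543, 0]) cube([84, 84, 732]);
translate([422, -490, 0]) {
  translate([0, 0, 405]) cube([332, 300, 29]);
  translate([17, 17, 0]) cylinder(h = 405, r = 17);
  translate([315, 17, 0]) cylinder(h = 405, r = 17);
  translate([17, 283, 0]) cylinder(h = 405, r = 17);
  translate([315, 283, 0]) cylinder(h = 405, r = 17);
}
translate([422, 868, 0]) {
  translate([0, 0, 405]) cube([332, 300, 29]);
  translate([17, 17, 0]) cylinder(h = 405, r = 17);
  translate([315, 17, 0]) cylinder(h = 405, r = 17);
  translate([17, 283, 0]) cylinder(h = 405, r = 17);
  translate([315, 283, 0]) cylinder(h = 405, r = 17);
}
translate([0, 0, 771]) {
  cube([37, 63, 2186]);
  translate([449, 0, 0]) cube([37, 63, 2186]);
  translate([37, 0, 251]) cube([412, 63, 23]);
  translate([37, 0, 547]) cube([412, 63, 23]);
  translate([37, 0, 843]) cube([412, 63, 23]);
  translate([37, 0, 1139]) cube([412, 63, 23]);
  translate([37, 0, 1435]) cube([412, 63, 23]);
  translate([37, 0, 1731]) cube([412, 63, 23]);
  translate([37, 0, 2027]) cube([412, 63, 23]);
}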